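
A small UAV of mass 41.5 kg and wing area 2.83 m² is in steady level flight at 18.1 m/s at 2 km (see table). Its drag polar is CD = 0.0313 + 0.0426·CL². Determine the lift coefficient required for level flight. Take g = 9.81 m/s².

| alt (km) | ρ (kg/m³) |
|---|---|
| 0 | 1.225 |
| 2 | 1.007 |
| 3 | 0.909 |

At 2 km, from the table: ρ = 1.007 kg/m³.
Weight W = mg = 41.5 × 9.81 = 407.12 N; in level flight L = W.
Dynamic pressure q = 0.5 × 1.007 × 18.1² = 165 Pa.
CL = W/(q·S) = 407.12 / (165 × 2.83) = 0.8721.

CL = 0.872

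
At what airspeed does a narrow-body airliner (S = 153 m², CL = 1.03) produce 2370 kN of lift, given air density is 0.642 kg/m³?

v = 216 m/s

L = ½ρv²S·CL ⇒ v = √(2L/(ρ·S·CL))
v = √(2 × 2.37×10^6 / (0.642 × 153 × 1.03)) = √46850 = 216 m/s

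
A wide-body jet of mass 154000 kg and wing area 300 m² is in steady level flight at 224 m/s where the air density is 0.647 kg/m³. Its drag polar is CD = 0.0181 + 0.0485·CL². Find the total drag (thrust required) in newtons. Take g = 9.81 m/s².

D = 1.11×10^5 N

In steady level flight, lift balances weight: W = mg = 154000 × 9.81 = 1.5107×10^6 N.
Dynamic pressure q = 0.5 × 0.647 × 224² = 16230 Pa.
Required CL = L/(qS) = 1.5107×10^6/(16230·300) = 0.3102.
CD = 0.0181 + 0.0485 × 0.3102² = 0.02277.
D = q·S·CD = 16230 × 300 × 0.02277 = 1.109×10^5 N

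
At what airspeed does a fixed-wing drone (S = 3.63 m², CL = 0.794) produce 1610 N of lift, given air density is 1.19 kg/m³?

L = ½ρv²S·CL ⇒ v = √(2L/(ρ·S·CL))
v = √(2 × 1610 / (1.19 × 3.63 × 0.794)) = √938.8 = 30.6 m/s

v = 30.6 m/s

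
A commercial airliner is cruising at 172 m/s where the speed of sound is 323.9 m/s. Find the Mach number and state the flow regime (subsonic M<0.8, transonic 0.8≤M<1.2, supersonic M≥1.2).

M = v/a = 172 / 323.9 = 0.531
M = 0.531 → subsonic.

M = 0.531 (subsonic)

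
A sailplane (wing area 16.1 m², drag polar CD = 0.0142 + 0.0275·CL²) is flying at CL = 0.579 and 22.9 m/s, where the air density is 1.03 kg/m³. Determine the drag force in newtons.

CD = 0.0142 + 0.0275 × 0.579² = 0.02342
D = ½ρv²S·CD = ½ × 1.03 × 22.9² × 16.1 × 0.02342 = 102 N

D = 102 N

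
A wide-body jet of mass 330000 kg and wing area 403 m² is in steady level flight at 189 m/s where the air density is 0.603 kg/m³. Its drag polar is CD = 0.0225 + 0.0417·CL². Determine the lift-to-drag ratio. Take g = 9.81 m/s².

L/D = 16.3

Weight W = mg = 330000 × 9.81 = 3.2373×10^6 N; in level flight L = W.
q = ½ρv² = ½ × 0.603 × 189² = 10770 Pa.
Required CL = L/(qS) = 3.2373×10^6/(10770·403) = 0.7459.
CD = 0.0225 + 0.0417 × 0.7459² = 0.0457.
L/D = CL/CD = 0.7459 / 0.0457 = 16.3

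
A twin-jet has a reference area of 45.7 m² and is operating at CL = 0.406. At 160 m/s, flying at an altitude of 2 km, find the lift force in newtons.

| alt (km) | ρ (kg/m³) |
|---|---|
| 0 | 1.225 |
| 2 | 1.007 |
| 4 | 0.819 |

At 2 km, from the table: ρ = 1.007 kg/m³.
Dynamic pressure q = ½ρv² = ½ × 1.007 × 160² = 12890 Pa.
L = q·S·CL = 12890 × 45.7 × 0.406 = 2.39×10^5 N ≈ 239 kN

L = 2.39×10^5 N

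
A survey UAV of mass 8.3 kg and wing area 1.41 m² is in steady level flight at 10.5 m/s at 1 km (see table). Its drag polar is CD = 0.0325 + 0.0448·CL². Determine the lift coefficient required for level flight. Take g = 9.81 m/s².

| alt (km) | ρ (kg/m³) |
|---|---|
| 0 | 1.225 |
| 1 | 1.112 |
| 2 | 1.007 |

CL = 0.942

At 1 km, from the table: ρ = 1.112 kg/m³.
In steady level flight, lift balances weight: W = mg = 8.3 × 9.81 = 81.423 N.
Dynamic pressure q = 0.5 × 1.112 × 10.5² = 61.3 Pa.
Required CL = L/(qS) = 81.423/(61.3·1.41) = 0.9421.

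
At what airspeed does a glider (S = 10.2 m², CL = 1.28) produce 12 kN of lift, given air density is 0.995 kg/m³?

v = 43 m/s

L = ½ρv²S·CL ⇒ v = √(2L/(ρ·S·CL))
v = √(2 × 12000 / (0.995 × 10.2 × 1.28)) = √1847 = 43 m/s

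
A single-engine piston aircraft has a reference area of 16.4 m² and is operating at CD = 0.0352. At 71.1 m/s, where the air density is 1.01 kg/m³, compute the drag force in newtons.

D = 1470 N

Dynamic pressure q = ½ρv² = ½ × 1.01 × 71.1² = 2553 Pa.
D = q·S·CD = 2553 × 16.4 × 0.0352 = 1470 N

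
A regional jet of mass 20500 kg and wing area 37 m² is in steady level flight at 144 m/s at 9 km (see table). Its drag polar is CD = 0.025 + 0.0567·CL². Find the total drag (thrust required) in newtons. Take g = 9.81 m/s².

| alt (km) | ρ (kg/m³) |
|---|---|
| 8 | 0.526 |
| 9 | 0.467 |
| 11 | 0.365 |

At 9 km, from the table: ρ = 0.467 kg/m³.
Weight W = mg = 20500 × 9.81 = 2.011×10^5 N; in level flight L = W.
Dynamic pressure q = 0.5 × 0.467 × 144² = 4842 Pa.
CL = 2W/(ρv²S) = 2×2.011×10^5/(0.467×144²×37) = 1.123.
CD = 0.025 + 0.0567 × 1.123² = 0.09645.
D = q·S·CD = 4842 × 37 × 0.09645 = 17280 N

D = 17300 N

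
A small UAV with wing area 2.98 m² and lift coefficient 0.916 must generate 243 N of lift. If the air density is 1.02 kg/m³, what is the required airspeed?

v = 13.2 m/s

L = ½ρv²S·CL ⇒ v = √(2L/(ρ·S·CL))
v = √(2 × 243 / (1.02 × 2.98 × 0.916)) = √174.6 = 13.2 m/s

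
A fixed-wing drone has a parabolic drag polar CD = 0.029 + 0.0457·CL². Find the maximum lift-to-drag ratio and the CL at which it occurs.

(L/D)max = 13.7, at CL = 0.797

For CD = CD0 + K·CL², (L/D)max occurs at CL* = √(CD0/K) and equals 1/(2√(K·CD0)).
(L/D)max = 1/(2√(0.0457 × 0.029)) = 1/(2 × 0.0364) = 13.7
CL* = √(0.029/0.0457) = 0.797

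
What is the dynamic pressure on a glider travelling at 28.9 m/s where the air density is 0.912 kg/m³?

q = 381 Pa

q = ½ρv² = ½ × 0.912 × 28.9² = 381 Pa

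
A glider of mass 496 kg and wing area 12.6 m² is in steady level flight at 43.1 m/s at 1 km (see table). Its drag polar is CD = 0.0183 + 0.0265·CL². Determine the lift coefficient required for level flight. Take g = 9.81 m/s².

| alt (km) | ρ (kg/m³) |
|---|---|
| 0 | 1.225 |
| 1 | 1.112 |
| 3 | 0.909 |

CL = 0.374

At 1 km, from the table: ρ = 1.112 kg/m³.
In steady level flight, lift balances weight: W = mg = 496 × 9.81 = 4865.8 N.
q = ½ρv² = ½ × 1.112 × 43.1² = 1033 Pa.
Required CL = L/(qS) = 4865.8/(1033·12.6) = 0.3739.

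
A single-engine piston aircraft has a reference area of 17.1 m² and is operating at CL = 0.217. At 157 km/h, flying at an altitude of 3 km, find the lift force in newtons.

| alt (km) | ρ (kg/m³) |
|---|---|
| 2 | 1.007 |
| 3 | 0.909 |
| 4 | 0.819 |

At 3 km, from the table: ρ = 0.909 kg/m³.
Convert speed: v = 157 km/h ÷ 3.6 = 43.61 m/s.
L = ½ρv²S·CL = ½ × 0.909 × 43.61² × 17.1 × 0.217 = 3210 N

L = 3210 N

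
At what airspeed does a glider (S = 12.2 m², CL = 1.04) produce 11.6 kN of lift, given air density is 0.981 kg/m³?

v = 43.2 m/s

L = ½ρv²S·CL ⇒ v = √(2L/(ρ·S·CL))
v = √(2 × 11600 / (0.981 × 12.2 × 1.04)) = √1864 = 43.2 m/s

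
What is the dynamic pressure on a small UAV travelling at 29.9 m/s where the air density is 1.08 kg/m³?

q = 483 Pa

q = ½ρv² = ½ × 1.08 × 29.9² = 483 Pa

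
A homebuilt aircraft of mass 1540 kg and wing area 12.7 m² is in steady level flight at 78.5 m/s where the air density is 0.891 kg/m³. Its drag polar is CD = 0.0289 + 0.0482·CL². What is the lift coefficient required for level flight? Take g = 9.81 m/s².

CL = 0.433

Weight W = mg = 1540 × 9.81 = 15107 N; in level flight L = W.
Dynamic pressure q = 0.5 × 0.891 × 78.5² = 2745 Pa.
CL = W/(q·S) = 15107 / (2745 × 12.7) = 0.4333.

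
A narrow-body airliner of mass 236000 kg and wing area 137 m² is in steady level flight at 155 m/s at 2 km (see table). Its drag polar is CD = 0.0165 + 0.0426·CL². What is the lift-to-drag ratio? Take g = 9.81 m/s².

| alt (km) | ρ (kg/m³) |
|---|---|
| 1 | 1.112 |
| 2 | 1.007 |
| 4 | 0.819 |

L/D = 14

At 2 km, from the table: ρ = 1.007 kg/m³.
In steady level flight, lift balances weight: W = mg = 236000 × 9.81 = 2.3152×10^6 N.
Dynamic pressure q = 0.5 × 1.007 × 155² = 12100 Pa.
Required CL = L/(qS) = 2.3152×10^6/(12100·137) = 1.397.
CD = 0.0165 + 0.0426 × 1.397² = 0.09964.
L/D = CL/CD = 1.397 / 0.09964 = 14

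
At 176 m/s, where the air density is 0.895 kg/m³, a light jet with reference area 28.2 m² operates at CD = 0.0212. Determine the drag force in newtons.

Dynamic pressure q = ½ρv² = ½ × 0.895 × 176² = 13860 Pa.
D = q·S·CD = 13860 × 28.2 × 0.0212 = 8290 N ≈ 8.29 kN

D = 8290 N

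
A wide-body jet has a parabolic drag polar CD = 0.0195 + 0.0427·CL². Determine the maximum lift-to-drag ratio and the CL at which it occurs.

(L/D)max = 17.3, at CL = 0.676

For CD = CD0 + K·CL², (L/D)max occurs at CL* = √(CD0/K) and equals 1/(2√(K·CD0)).
(L/D)max = 1/(2√(0.0427 × 0.0195)) = 1/(2 × 0.02886) = 17.3
CL* = √(0.0195/0.0427) = 0.676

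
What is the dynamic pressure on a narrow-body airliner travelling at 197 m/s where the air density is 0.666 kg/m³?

q = 12900 Pa

q = ½ρv² = ½ × 0.666 × 197² = 12900 Pa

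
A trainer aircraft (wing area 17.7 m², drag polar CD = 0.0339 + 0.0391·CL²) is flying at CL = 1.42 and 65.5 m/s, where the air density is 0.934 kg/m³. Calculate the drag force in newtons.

CD = 0.0339 + 0.0391 × 1.42² = 0.1127
D = ½ρv²S·CD = ½ × 0.934 × 65.5² × 17.7 × 0.1127 = 4000 N

D = 4000 N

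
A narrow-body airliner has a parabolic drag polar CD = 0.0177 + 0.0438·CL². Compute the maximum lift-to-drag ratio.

(L/D)max = 18

For CD = CD0 + K·CL², (L/D)max occurs at CL* = √(CD0/K) and equals 1/(2√(K·CD0)).
(L/D)max = 1/(2√(0.0438 × 0.0177)) = 1/(2 × 0.02784) = 18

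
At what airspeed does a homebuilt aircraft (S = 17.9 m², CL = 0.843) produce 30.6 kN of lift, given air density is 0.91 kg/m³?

v = 66.8 m/s

L = ½ρv²S·CL ⇒ v = √(2L/(ρ·S·CL))
v = √(2 × 30600 / (0.91 × 17.9 × 0.843)) = √4457 = 66.8 m/s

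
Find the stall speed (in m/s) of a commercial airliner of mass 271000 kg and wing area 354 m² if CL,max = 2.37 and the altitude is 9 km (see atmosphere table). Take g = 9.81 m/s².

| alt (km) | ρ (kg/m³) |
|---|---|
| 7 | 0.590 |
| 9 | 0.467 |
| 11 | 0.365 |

At 9 km, from the table: ρ = 0.467 kg/m³.
At stall, lift equals weight: L = W = m·g = 271000 × 9.81 = 2.659×10^6 N.
V_stall = √(2W/(ρ·S·CL,max)) = √(2 × 2.659×10^6 / (0.467 × 354 × 2.37))
V_stall = √13570 = 116 m/s

V_stall = 116 m/s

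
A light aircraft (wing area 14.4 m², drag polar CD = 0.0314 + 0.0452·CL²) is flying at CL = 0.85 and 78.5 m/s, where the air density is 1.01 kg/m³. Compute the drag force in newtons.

CD = 0.0314 + 0.0452 × 0.85² = 0.06406
D = ½ρv²S·CD = ½ × 1.01 × 78.5² × 14.4 × 0.06406 = 2870 N

D = 2870 N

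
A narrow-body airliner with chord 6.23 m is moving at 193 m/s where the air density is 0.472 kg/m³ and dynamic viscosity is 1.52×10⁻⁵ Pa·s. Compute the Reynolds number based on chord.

Re = ρ·v·c/μ = 0.472 × 193 × 6.23 / (1.52×10⁻⁵) = 3.73×10^7

Re = 3.73×10^7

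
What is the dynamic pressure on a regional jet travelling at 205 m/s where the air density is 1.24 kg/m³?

q = ½ρv² = ½ × 1.24 × 205² = 26100 Pa

q = 26100 Pa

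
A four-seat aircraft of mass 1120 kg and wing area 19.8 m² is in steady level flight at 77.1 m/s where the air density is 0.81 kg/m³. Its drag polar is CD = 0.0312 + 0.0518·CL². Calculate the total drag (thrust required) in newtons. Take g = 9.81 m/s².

D = 1620 N

In steady level flight, lift balances weight: W = mg = 1120 × 9.81 = 10987 N.
Dynamic pressure q = 0.5 × 0.81 × 77.1² = 2407 Pa.
CL = W/(q·S) = 10987 / (2407 × 19.8) = 0.2305.
CD = 0.0312 + 0.0518 × 0.2305² = 0.03395.
D = q·S·CD = 2407 × 19.8 × 0.03395 = 1618 N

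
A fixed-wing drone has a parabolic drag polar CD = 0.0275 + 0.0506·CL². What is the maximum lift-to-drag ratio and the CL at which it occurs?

(L/D)max = 13.4, at CL = 0.737

For CD = CD0 + K·CL², (L/D)max occurs at CL* = √(CD0/K) and equals 1/(2√(K·CD0)).
(L/D)max = 1/(2√(0.0506 × 0.0275)) = 1/(2 × 0.0373) = 13.4
CL* = √(0.0275/0.0506) = 0.737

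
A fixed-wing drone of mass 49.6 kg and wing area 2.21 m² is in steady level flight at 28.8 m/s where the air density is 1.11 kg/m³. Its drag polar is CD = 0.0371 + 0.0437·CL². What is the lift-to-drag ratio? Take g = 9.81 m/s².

Level flight ⇒ L = W = m·g = 49.6 × 9.81 = 486.58 N.
q = ½ρv² = ½ × 1.11 × 28.8² = 460.3 Pa.
CL = 2W/(ρv²S) = 2×486.58/(1.11×28.8²×2.21) = 0.4783.
CD = 0.0371 + 0.0437 × 0.4783² = 0.0471.
L/D = CL/CD = 0.4783 / 0.0471 = 10.2

L/D = 10.2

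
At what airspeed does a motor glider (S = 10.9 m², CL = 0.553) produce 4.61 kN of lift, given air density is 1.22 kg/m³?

v = 35.4 m/s

L = ½ρv²S·CL ⇒ v = √(2L/(ρ·S·CL))
v = √(2 × 4610 / (1.22 × 10.9 × 0.553)) = √1254 = 35.4 m/s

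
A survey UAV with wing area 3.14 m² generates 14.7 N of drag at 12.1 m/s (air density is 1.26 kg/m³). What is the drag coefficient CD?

CD = 0.0508

From D = ½ρv²S·CD, rearranging gives CD = 2D/(ρv²S).
CD = 2 × 14.7 / (1.26 × 12.1² × 3.14) = 0.0508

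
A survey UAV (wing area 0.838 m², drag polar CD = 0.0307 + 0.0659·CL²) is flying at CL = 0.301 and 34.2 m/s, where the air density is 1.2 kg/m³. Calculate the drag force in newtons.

D = 21.6 N

CD = 0.0307 + 0.0659 × 0.301² = 0.03667
D = ½ρv²S·CD = ½ × 1.2 × 34.2² × 0.838 × 0.03667 = 21.6 N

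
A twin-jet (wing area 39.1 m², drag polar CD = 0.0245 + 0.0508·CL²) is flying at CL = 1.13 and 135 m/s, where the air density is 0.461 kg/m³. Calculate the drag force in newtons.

D = 14700 N

CD = 0.0245 + 0.0508 × 1.13² = 0.08937
D = ½ρv²S·CD = ½ × 0.461 × 135² × 39.1 × 0.08937 = 14700 N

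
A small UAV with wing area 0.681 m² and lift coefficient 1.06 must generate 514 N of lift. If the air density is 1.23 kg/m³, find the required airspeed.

v = 34 m/s

L = ½ρv²S·CL ⇒ v = √(2L/(ρ·S·CL))
v = √(2 × 514 / (1.23 × 0.681 × 1.06)) = √1158 = 34 m/s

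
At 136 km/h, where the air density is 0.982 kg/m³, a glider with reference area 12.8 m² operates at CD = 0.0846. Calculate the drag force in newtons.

D = 759 N

Convert speed: v = 136 km/h ÷ 3.6 = 37.78 m/s.
D = ½ρv²S·CD = ½ × 0.982 × 37.78² × 12.8 × 0.0846 = 759 N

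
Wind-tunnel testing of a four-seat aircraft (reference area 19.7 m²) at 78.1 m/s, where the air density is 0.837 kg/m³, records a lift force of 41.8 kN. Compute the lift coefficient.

CL = 0.831

From L = ½ρv²S·CL, rearranging gives CL = 2L/(ρv²S).
CL = 2 × 41800 / (0.837 × 78.1² × 19.7) = 0.831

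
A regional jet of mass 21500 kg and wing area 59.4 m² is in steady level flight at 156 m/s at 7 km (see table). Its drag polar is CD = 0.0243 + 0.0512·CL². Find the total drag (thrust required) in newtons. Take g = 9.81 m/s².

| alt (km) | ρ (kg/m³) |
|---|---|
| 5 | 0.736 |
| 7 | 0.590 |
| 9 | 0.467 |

At 7 km, from the table: ρ = 0.590 kg/m³.
Weight W = mg = 21500 × 9.81 = 2.1092×10^5 N; in level flight L = W.
Dynamic pressure q = 0.5 × 0.59 × 156² = 7179 Pa.
Required CL = L/(qS) = 2.1092×10^5/(7179·59.4) = 0.4946.
CD = 0.0243 + 0.0512 × 0.4946² = 0.03682.
D = q·S·CD = 7179 × 59.4 × 0.03682 = 15700 N

D = 15700 N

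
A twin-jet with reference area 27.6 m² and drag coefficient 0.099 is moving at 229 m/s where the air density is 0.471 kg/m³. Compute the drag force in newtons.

Dynamic pressure q = ½ρv² = ½ × 0.471 × 229² = 12350 Pa.
D = q·S·CD = 12350 × 27.6 × 0.099 = 33700 N ≈ 33.7 kN

D = 33700 N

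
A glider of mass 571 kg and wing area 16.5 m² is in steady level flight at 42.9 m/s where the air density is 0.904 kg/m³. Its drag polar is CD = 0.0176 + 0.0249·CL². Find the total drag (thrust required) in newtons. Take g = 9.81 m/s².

In steady level flight, lift balances weight: W = mg = 571 × 9.81 = 5601.5 N.
Dynamic pressure q = 0.5 × 0.904 × 42.9² = 831.9 Pa.
Required CL = L/(qS) = 5601.5/(831.9·16.5) = 0.4081.
CD = 0.0176 + 0.0249 × 0.4081² = 0.02175.
D = q·S·CD = 831.9 × 16.5 × 0.02175 = 298.5 N

D = 298 N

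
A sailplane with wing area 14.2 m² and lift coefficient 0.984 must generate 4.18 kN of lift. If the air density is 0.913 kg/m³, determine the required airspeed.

L = ½ρv²S·CL ⇒ v = √(2L/(ρ·S·CL))
v = √(2 × 4180 / (0.913 × 14.2 × 0.984)) = √655.3 = 25.6 m/s

v = 25.6 m/s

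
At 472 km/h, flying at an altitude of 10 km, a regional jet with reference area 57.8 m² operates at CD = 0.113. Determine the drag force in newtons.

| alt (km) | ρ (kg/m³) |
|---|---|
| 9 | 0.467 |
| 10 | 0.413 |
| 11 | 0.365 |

D = 23200 N

At 10 km, from the table: ρ = 0.413 kg/m³.
Convert speed: v = 472 km/h ÷ 3.6 = 131.1 m/s.
D = ½ρv²S·CD = ½ × 0.413 × 131.1² × 57.8 × 0.113 = 23200 N ≈ 23.2 kN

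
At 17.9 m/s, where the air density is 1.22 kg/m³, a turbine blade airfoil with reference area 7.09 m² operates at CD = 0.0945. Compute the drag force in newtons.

D = 131 N

D = ½ρv²S·CD = ½ × 1.22 × 17.9² × 7.09 × 0.0945 = 131 N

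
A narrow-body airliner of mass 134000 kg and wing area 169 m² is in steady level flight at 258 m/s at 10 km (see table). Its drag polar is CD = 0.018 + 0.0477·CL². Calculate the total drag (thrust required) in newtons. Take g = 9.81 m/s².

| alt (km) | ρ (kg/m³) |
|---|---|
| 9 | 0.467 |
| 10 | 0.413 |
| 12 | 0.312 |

At 10 km, from the table: ρ = 0.413 kg/m³.
In steady level flight, lift balances weight: W = mg = 134000 × 9.81 = 1.3145×10^6 N.
Dynamic pressure q = 0.5 × 0.413 × 258² = 13750 Pa.
CL = W/(q·S) = 1.3145×10^6 / (13750 × 169) = 0.5659.
CD = 0.018 + 0.0477 × 0.5659² = 0.03327.
D = q·S·CD = 13750 × 169 × 0.03327 = 77300 N

D = 77300 N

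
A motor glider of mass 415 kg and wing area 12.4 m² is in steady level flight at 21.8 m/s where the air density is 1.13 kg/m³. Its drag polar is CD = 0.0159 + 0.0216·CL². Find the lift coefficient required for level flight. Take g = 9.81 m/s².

CL = 1.22

Level flight ⇒ L = W = m·g = 415 × 9.81 = 4071.2 N.
q = ½ρv² = ½ × 1.13 × 21.8² = 268.5 Pa.
Required CL = L/(qS) = 4071.2/(268.5·12.4) = 1.223.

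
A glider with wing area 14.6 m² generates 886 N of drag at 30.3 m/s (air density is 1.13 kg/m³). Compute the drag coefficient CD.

From D = ½ρv²S·CD, rearranging gives CD = 2D/(ρv²S).
CD = 2 × 886 / (1.13 × 30.3² × 14.6) = 0.117

CD = 0.117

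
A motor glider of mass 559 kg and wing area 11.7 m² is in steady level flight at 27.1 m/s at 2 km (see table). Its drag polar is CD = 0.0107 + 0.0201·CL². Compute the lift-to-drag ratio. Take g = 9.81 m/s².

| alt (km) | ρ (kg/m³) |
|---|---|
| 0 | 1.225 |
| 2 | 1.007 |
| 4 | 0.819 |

At 2 km, from the table: ρ = 1.007 kg/m³.
Level flight ⇒ L = W = m·g = 559 × 9.81 = 5483.8 N.
q = ½ρv² = ½ × 1.007 × 27.1² = 369.8 Pa.
CL = 2W/(ρv²S) = 2×5483.8/(1.007×27.1²×11.7) = 1.268.
CD = 0.0107 + 0.0201 × 1.268² = 0.04299.
L/D = CL/CD = 1.268 / 0.04299 = 29.5

L/D = 29.5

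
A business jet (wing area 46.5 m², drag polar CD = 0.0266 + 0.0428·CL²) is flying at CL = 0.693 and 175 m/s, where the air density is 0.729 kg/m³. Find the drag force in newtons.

D = 24500 N

CD = 0.0266 + 0.0428 × 0.693² = 0.04715
D = ½ρv²S·CD = ½ × 0.729 × 175² × 46.5 × 0.04715 = 24500 N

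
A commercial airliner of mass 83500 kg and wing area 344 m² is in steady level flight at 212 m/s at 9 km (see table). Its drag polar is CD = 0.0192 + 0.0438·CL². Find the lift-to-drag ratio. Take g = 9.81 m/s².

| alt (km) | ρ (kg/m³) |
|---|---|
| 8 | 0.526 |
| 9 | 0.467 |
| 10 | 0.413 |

L/D = 10.6

At 9 km, from the table: ρ = 0.467 kg/m³.
Level flight ⇒ L = W = m·g = 83500 × 9.81 = 8.1914×10^5 N.
Dynamic pressure q = 0.5 × 0.467 × 212² = 10490 Pa.
CL = 2W/(ρv²S) = 2×8.1914×10^5/(0.467×212²×344) = 0.2269.
CD = 0.0192 + 0.0438 × 0.2269² = 0.02146.
L/D = CL/CD = 0.2269 / 0.02146 = 10.6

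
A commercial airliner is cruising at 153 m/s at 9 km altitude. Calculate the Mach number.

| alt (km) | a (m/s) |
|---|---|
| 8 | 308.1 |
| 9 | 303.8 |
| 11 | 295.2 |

M = 0.504

At 9 km, from the table: a = 303.8 m/s.
M = v/a = 153 / 303.8 = 0.504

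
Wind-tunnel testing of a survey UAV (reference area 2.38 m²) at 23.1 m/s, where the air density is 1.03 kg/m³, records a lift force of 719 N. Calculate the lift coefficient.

From L = ½ρv²S·CL, rearranging gives CL = 2L/(ρv²S).
CL = 2 × 719 / (1.03 × 23.1² × 2.38) = 1.1

CL = 1.1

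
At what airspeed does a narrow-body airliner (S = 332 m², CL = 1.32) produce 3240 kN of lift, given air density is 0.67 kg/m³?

v = 149 m/s

L = ½ρv²S·CL ⇒ v = √(2L/(ρ·S·CL))
v = √(2 × 3.24×10^6 / (0.67 × 332 × 1.32)) = √22070 = 149 m/s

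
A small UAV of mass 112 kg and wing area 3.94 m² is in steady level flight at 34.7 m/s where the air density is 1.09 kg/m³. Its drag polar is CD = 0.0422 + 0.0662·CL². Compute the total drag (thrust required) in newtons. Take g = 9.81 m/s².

Level flight ⇒ L = W = m·g = 112 × 9.81 = 1098.7 N.
q = ½ρv² = ½ × 1.09 × 34.7² = 656.2 Pa.
CL = W/(q·S) = 1098.7 / (656.2 × 3.94) = 0.4249.
CD = 0.0422 + 0.0662 × 0.4249² = 0.05415.
D = q·S·CD = 656.2 × 3.94 × 0.05415 = 140 N

D = 140 N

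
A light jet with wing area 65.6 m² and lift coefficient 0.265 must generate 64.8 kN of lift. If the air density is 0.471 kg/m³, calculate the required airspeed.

L = ½ρv²S·CL ⇒ v = √(2L/(ρ·S·CL))
v = √(2 × 64800 / (0.471 × 65.6 × 0.265)) = √15830 = 126 m/s

v = 126 m/s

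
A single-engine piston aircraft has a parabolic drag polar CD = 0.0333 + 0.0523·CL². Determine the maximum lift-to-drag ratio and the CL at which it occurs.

(L/D)max = 12, at CL = 0.798

For CD = CD0 + K·CL², (L/D)max occurs at CL* = √(CD0/K) and equals 1/(2√(K·CD0)).
(L/D)max = 1/(2√(0.0523 × 0.0333)) = 1/(2 × 0.04173) = 12
CL* = √(0.0333/0.0523) = 0.798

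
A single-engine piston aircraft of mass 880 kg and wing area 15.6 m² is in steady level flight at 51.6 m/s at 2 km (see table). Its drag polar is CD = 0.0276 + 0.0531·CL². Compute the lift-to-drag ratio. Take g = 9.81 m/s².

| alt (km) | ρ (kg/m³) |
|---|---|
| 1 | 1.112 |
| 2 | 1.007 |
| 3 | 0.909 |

L/D = 11.3

At 2 km, from the table: ρ = 1.007 kg/m³.
Weight W = mg = 880 × 9.81 = 8632.8 N; in level flight L = W.
q = ½ρv² = ½ × 1.007 × 51.6² = 1341 Pa.
CL = W/(q·S) = 8632.8 / (1341 × 15.6) = 0.4128.
CD = 0.0276 + 0.0531 × 0.4128² = 0.03665.
L/D = CL/CD = 0.4128 / 0.03665 = 11.3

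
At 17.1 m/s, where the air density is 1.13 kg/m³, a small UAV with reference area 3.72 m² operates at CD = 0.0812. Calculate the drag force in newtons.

D = ½ρv²S·CD = ½ × 1.13 × 17.1² × 3.72 × 0.0812 = 49.9 N

D = 49.9 N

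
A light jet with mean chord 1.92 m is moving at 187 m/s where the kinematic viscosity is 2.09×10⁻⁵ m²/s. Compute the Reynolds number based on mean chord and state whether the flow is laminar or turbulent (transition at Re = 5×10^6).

Re = v·c/ν = 187 × 1.92 / (2.09×10⁻⁵) = 1.72×10^7
Since 1.72×10^7 > 5×10^6, the flow is turbulent.

Re = 1.72×10^7 (turbulent)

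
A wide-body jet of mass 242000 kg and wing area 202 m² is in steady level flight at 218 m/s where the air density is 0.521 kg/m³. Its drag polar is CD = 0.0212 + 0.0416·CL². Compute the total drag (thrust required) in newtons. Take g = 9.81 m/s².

Weight W = mg = 242000 × 9.81 = 2.374×10^6 N; in level flight L = W.
q = ½ρv² = ½ × 0.521 × 218² = 12380 Pa.
CL = W/(q·S) = 2.374×10^6 / (12380 × 202) = 0.9493.
CD = 0.0212 + 0.0416 × 0.9493² = 0.05869.
D = q·S·CD = 12380 × 202 × 0.05869 = 1.468×10^5 N

D = 1.47×10^5 N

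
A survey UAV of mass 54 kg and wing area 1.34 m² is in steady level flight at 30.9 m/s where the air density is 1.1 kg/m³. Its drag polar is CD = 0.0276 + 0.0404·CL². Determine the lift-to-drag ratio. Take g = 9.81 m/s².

L/D = 14.9

Level flight ⇒ L = W = m·g = 54 × 9.81 = 529.74 N.
q = ½ρv² = ½ × 1.1 × 30.9² = 525.1 Pa.
CL = W/(q·S) = 529.74 / (525.1 × 1.34) = 0.7528.
CD = 0.0276 + 0.0404 × 0.7528² = 0.05049.
L/D = CL/CD = 0.7528 / 0.05049 = 14.9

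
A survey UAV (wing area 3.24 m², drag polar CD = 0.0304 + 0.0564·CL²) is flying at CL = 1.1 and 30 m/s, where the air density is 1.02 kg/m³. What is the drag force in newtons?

D = 147 N

CD = 0.0304 + 0.0564 × 1.1² = 0.09864
D = ½ρv²S·CD = ½ × 1.02 × 30² × 3.24 × 0.09864 = 147 N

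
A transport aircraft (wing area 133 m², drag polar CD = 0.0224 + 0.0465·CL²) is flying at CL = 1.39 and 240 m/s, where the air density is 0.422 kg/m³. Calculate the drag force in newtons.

D = 1.81×10^5 N

CD = 0.0224 + 0.0465 × 1.39² = 0.1122
D = ½ρv²S·CD = ½ × 0.422 × 240² × 133 × 0.1122 = 1.81×10^5 N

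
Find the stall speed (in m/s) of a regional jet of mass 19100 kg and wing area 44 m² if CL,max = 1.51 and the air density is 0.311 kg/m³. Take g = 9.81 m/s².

Weight W = mg = 19100 × 9.81 = 1.874×10^5 N.
V_stall = √(2W/(ρ·S·CL,max)) = √(2 × 1.874×10^5 / (0.311 × 44 × 1.51))
V_stall = √18140 = 135 m/s

V_stall = 135 m/s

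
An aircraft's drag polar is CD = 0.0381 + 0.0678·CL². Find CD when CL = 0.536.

CD = 0.0576

CD = 0.0381 + 0.0678 × 0.536² = 0.0381 + 0.01948 = 0.0576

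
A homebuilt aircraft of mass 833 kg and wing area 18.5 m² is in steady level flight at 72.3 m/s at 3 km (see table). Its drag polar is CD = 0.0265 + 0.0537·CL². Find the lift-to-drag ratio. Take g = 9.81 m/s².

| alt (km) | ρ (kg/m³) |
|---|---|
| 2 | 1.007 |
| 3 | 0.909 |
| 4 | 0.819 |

L/D = 6.56

At 3 km, from the table: ρ = 0.909 kg/m³.
Level flight ⇒ L = W = m·g = 833 × 9.81 = 8171.7 N.
q = ½ρv² = ½ × 0.909 × 72.3² = 2376 Pa.
Required CL = L/(qS) = 8171.7/(2376·18.5) = 0.1859.
CD = 0.0265 + 0.0537 × 0.1859² = 0.02836.
L/D = CL/CD = 0.1859 / 0.02836 = 6.56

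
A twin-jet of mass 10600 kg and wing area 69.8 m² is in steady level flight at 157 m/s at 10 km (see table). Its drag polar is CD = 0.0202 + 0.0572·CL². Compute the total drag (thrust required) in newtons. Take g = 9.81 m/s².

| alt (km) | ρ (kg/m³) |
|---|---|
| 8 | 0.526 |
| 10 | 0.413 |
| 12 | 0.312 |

D = 8920 N

At 10 km, from the table: ρ = 0.413 kg/m³.
Weight W = mg = 10600 × 9.81 = 1.0399×10^5 N; in level flight L = W.
q = ½ρv² = ½ × 0.413 × 157² = 5090 Pa.
CL = 2W/(ρv²S) = 2×1.0399×10^5/(0.413×157²×69.8) = 0.2927.
CD = 0.0202 + 0.0572 × 0.2927² = 0.0251.
D = q·S·CD = 5090 × 69.8 × 0.0251 = 8918 N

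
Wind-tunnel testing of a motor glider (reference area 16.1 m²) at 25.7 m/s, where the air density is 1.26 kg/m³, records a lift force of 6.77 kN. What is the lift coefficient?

CL = 1.01

From L = ½ρv²S·CL, rearranging gives CL = 2L/(ρv²S).
CL = 2 × 6770 / (1.26 × 25.7² × 16.1) = 1.01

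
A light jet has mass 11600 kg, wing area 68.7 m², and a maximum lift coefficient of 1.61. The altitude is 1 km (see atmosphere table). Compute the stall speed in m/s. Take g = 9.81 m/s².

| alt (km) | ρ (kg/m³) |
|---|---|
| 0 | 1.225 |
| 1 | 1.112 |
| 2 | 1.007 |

At 1 km, from the table: ρ = 1.112 kg/m³.
Weight W = mg = 11600 × 9.81 = 1.138×10^5 N.
V_stall = √(2W/(ρ·S·CL,max)) = √(2 × 1.138×10^5 / (1.112 × 68.7 × 1.61))
V_stall = √1850 = 43 m/s

V_stall = 43 m/s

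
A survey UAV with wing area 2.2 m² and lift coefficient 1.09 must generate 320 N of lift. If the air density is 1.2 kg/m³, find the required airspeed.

v = 14.9 m/s

L = ½ρv²S·CL ⇒ v = √(2L/(ρ·S·CL))
v = √(2 × 320 / (1.2 × 2.2 × 1.09)) = √222.4 = 14.9 m/s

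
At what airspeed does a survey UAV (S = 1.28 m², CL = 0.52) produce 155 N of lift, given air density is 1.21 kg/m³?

v = 19.6 m/s

L = ½ρv²S·CL ⇒ v = √(2L/(ρ·S·CL))
v = √(2 × 155 / (1.21 × 1.28 × 0.52)) = √384.9 = 19.6 m/s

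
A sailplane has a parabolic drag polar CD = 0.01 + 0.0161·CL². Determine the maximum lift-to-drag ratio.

(L/D)max = 39.4

For CD = CD0 + K·CL², (L/D)max occurs at CL* = √(CD0/K) and equals 1/(2√(K·CD0)).
(L/D)max = 1/(2√(0.0161 × 0.01)) = 1/(2 × 0.01269) = 39.4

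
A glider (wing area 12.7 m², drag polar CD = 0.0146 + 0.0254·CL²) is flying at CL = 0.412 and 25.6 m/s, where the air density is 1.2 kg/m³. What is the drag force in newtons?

D = 94.4 N

CD = 0.0146 + 0.0254 × 0.412² = 0.01891
D = ½ρv²S·CD = ½ × 1.2 × 25.6² × 12.7 × 0.01891 = 94.4 N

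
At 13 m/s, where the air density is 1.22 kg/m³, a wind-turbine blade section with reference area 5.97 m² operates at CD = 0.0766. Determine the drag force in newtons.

D = ½ρv²S·CD = ½ × 1.22 × 13² × 5.97 × 0.0766 = 47.1 N

D = 47.1 N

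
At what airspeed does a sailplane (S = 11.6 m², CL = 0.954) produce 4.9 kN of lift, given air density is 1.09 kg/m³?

v = 28.5 m/s

L = ½ρv²S·CL ⇒ v = √(2L/(ρ·S·CL))
v = √(2 × 4900 / (1.09 × 11.6 × 0.954)) = √812.4 = 28.5 m/s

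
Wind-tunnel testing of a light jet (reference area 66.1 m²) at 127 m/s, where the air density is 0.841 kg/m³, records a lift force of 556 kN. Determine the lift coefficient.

From L = ½ρv²S·CL, rearranging gives CL = 2L/(ρv²S).
CL = 2 × 5.56×10^5 / (0.841 × 127² × 66.1) = 1.24

CL = 1.24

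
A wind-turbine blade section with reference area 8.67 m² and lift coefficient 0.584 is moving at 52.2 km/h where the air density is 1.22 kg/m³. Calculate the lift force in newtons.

L = 649 N

Convert speed: v = 52.2 km/h ÷ 3.6 = 14.5 m/s.
L = ½ρv²S·CL = ½ × 1.22 × 14.5² × 8.67 × 0.584 = 649 N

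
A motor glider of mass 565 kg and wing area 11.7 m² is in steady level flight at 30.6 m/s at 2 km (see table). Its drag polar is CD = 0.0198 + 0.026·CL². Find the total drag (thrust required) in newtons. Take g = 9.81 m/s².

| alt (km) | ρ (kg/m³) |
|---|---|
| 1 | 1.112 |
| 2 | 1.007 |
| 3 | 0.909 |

At 2 km, from the table: ρ = 1.007 kg/m³.
In steady level flight, lift balances weight: W = mg = 565 × 9.81 = 5542.7 N.
q = ½ρv² = ½ × 1.007 × 30.6² = 471.5 Pa.
CL = 2W/(ρv²S) = 2×5542.7/(1.007×30.6²×11.7) = 1.005.
CD = 0.0198 + 0.026 × 1.005² = 0.04605.
D = q·S·CD = 471.5 × 11.7 × 0.04605 = 254 N

D = 254 N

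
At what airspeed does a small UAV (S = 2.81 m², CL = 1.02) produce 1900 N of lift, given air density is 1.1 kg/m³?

v = 34.7 m/s

L = ½ρv²S·CL ⇒ v = √(2L/(ρ·S·CL))
v = √(2 × 1900 / (1.1 × 2.81 × 1.02)) = √1205 = 34.7 m/s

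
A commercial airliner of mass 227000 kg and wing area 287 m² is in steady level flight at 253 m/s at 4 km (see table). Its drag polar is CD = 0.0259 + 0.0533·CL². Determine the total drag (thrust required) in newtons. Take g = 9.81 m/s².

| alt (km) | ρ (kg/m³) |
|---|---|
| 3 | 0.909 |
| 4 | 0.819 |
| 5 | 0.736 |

D = 2.3×10^5 N

At 4 km, from the table: ρ = 0.819 kg/m³.
Level flight ⇒ L = W = m·g = 227000 × 9.81 = 2.2269×10^6 N.
q = ½ρv² = ½ × 0.819 × 253² = 26210 Pa.
CL = 2W/(ρv²S) = 2×2.2269×10^6/(0.819×253²×287) = 0.296.
CD = 0.0259 + 0.0533 × 0.296² = 0.03057.
D = q·S·CD = 26210 × 287 × 0.03057 = 2.3×10^5 N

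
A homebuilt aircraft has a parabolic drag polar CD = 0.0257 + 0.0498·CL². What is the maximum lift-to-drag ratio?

(L/D)max = 14

For CD = CD0 + K·CL², (L/D)max occurs at CL* = √(CD0/K) and equals 1/(2√(K·CD0)).
(L/D)max = 1/(2√(0.0498 × 0.0257)) = 1/(2 × 0.03578) = 14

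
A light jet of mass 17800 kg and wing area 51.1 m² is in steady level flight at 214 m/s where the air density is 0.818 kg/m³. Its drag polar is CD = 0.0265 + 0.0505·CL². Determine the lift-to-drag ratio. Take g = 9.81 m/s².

In steady level flight, lift balances weight: W = mg = 17800 × 9.81 = 1.7462×10^5 N.
q = ½ρv² = ½ × 0.818 × 214² = 18730 Pa.
CL = 2W/(ρv²S) = 2×1.7462×10^5/(0.818×214²×51.1) = 0.1824.
CD = 0.0265 + 0.0505 × 0.1824² = 0.02818.
L/D = CL/CD = 0.1824 / 0.02818 = 6.47

L/D = 6.47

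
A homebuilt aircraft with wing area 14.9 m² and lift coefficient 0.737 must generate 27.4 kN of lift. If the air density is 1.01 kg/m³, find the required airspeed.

v = 70.3 m/s

L = ½ρv²S·CL ⇒ v = √(2L/(ρ·S·CL))
v = √(2 × 27400 / (1.01 × 14.9 × 0.737)) = √4941 = 70.3 m/s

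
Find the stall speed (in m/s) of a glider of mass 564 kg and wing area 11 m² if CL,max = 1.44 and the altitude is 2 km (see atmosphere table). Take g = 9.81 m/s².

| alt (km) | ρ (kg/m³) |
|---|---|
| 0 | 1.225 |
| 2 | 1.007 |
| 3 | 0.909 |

V_stall = 26.3 m/s

At 2 km, from the table: ρ = 1.007 kg/m³.
Stall occurs when L = W at CL,max. W = mg = 564 × 9.81 = 5533 N.
From L = ½ρV²S·CL,max = W: V_stall = √(2W/(ρSCL,max)) = √(2·5533/(1.007·11·1.44))
V_stall = √693.7 = 26.3 m/s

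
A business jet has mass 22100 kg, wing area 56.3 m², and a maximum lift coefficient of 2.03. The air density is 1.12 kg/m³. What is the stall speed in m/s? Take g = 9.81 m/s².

Weight W = mg = 22100 × 9.81 = 2.168×10^5 N.
From L = ½ρV²S·CL,max = W: V_stall = √(2W/(ρSCL,max)) = √(2·2.168×10^5/(1.12·56.3·2.03))
V_stall = √3387 = 58.2 m/s

V_stall = 58.2 m/s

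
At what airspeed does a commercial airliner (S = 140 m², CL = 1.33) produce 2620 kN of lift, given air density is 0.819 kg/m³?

v = 185 m/s

L = ½ρv²S·CL ⇒ v = √(2L/(ρ·S·CL))
v = √(2 × 2.62×10^6 / (0.819 × 140 × 1.33)) = √34360 = 185 m/s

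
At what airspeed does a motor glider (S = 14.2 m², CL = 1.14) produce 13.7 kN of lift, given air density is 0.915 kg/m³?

v = 43 m/s

L = ½ρv²S·CL ⇒ v = √(2L/(ρ·S·CL))
v = √(2 × 13700 / (0.915 × 14.2 × 1.14)) = √1850 = 43 m/s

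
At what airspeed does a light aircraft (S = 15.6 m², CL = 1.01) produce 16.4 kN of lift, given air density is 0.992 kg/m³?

L = ½ρv²S·CL ⇒ v = √(2L/(ρ·S·CL))
v = √(2 × 16400 / (0.992 × 15.6 × 1.01)) = √2099 = 45.8 m/s

v = 45.8 m/s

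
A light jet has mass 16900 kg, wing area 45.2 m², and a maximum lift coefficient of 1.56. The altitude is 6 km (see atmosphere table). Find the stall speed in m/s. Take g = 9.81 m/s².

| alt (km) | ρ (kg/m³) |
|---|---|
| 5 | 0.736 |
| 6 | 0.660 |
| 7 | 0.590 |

At 6 km, from the table: ρ = 0.660 kg/m³.
Weight W = mg = 16900 × 9.81 = 1.658×10^5 N.
V_stall = √(2W/(ρ·S·CL,max)) = √(2 × 1.658×10^5 / (0.66 × 45.2 × 1.56))
V_stall = √7125 = 84.4 m/s

V_stall = 84.4 m/s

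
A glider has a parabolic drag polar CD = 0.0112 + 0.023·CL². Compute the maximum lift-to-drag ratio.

For CD = CD0 + K·CL², (L/D)max occurs at CL* = √(CD0/K) and equals 1/(2√(K·CD0)).
(L/D)max = 1/(2√(0.023 × 0.0112)) = 1/(2 × 0.01605) = 31.2

(L/D)max = 31.2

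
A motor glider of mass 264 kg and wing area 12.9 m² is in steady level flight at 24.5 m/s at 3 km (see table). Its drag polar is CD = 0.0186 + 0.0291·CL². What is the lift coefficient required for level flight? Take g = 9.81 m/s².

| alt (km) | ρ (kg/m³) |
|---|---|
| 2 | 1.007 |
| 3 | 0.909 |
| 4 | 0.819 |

CL = 0.736

At 3 km, from the table: ρ = 0.909 kg/m³.
Level flight ⇒ L = W = m·g = 264 × 9.81 = 2589.8 N.
q = ½ρv² = ½ × 0.909 × 24.5² = 272.8 Pa.
CL = 2W/(ρv²S) = 2×2589.8/(0.909×24.5²×12.9) = 0.7359.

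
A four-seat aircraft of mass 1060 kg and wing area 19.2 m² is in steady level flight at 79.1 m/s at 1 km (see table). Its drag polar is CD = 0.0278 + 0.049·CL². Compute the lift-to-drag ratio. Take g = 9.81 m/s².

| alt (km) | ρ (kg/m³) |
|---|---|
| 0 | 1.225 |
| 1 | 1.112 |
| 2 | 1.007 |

At 1 km, from the table: ρ = 1.112 kg/m³.
In steady level flight, lift balances weight: W = mg = 1060 × 9.81 = 10399 N.
Dynamic pressure q = 0.5 × 1.112 × 79.1² = 3479 Pa.
CL = W/(q·S) = 10399 / (3479 × 19.2) = 0.1557.
CD = 0.0278 + 0.049 × 0.1557² = 0.02899.
L/D = CL/CD = 0.1557 / 0.02899 = 5.37

L/D = 5.37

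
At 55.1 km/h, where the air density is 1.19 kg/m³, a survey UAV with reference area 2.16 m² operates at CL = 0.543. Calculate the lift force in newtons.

Convert speed: v = 55.1 km/h ÷ 3.6 = 15.31 m/s.
L = ½ρv²S·CL = ½ × 1.19 × 15.31² × 2.16 × 0.543 = 163 N

L = 163 N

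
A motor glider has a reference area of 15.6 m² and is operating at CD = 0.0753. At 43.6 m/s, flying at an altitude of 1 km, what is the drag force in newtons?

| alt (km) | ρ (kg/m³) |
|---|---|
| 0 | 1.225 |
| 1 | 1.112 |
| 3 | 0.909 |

At 1 km, from the table: ρ = 1.112 kg/m³.
D = ½ρv²S·CD = ½ × 1.112 × 43.6² × 15.6 × 0.0753 = 1240 N

D = 1240 N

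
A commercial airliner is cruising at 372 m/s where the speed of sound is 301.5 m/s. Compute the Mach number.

M = v/a = 372 / 301.5 = 1.23

M = 1.23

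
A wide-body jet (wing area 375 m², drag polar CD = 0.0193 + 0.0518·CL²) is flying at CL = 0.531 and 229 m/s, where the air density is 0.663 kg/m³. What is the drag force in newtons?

D = 2.21×10^5 N

CD = 0.0193 + 0.0518 × 0.531² = 0.03391
D = ½ρv²S·CD = ½ × 0.663 × 229² × 375 × 0.03391 = 2.21×10^5 N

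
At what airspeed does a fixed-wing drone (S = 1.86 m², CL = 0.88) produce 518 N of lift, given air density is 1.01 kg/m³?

L = ½ρv²S·CL ⇒ v = √(2L/(ρ·S·CL))
v = √(2 × 518 / (1.01 × 1.86 × 0.88)) = √626.7 = 25 m/s

v = 25 m/s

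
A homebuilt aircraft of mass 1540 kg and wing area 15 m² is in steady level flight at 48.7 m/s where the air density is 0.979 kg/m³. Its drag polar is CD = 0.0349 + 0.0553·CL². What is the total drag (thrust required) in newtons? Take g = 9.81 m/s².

Weight W = mg = 1540 × 9.81 = 15107 N; in level flight L = W.
Dynamic pressure q = 0.5 × 0.979 × 48.7² = 1161 Pa.
Required CL = L/(qS) = 15107/(1161·15) = 0.8675.
CD = 0.0349 + 0.0553 × 0.8675² = 0.07652.
D = q·S·CD = 1161 × 15 × 0.07652 = 1333 N

D = 1330 N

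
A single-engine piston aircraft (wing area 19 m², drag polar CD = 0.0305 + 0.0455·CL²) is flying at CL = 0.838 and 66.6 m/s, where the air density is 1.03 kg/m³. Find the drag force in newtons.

D = 2710 N

CD = 0.0305 + 0.0455 × 0.838² = 0.06245
D = ½ρv²S·CD = ½ × 1.03 × 66.6² × 19 × 0.06245 = 2710 N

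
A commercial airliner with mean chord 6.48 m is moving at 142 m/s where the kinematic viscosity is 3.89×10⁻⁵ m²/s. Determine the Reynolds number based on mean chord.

Re = 2.37×10^7

Re = v·c/ν = 142 × 6.48 / (3.89×10⁻⁵) = 2.37×10^7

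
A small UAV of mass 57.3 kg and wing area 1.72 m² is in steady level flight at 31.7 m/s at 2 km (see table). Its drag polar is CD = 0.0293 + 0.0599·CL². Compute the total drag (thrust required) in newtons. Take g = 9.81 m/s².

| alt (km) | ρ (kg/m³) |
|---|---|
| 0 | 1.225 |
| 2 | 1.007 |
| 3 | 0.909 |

At 2 km, from the table: ρ = 1.007 kg/m³.
In steady level flight, lift balances weight: W = mg = 57.3 × 9.81 = 562.11 N.
q = ½ρv² = ½ × 1.007 × 31.7² = 506 Pa.
CL = W/(q·S) = 562.11 / (506 × 1.72) = 0.6459.
CD = 0.0293 + 0.0599 × 0.6459² = 0.05429.
D = q·S·CD = 506 × 1.72 × 0.05429 = 47.25 N

D = 47.2 N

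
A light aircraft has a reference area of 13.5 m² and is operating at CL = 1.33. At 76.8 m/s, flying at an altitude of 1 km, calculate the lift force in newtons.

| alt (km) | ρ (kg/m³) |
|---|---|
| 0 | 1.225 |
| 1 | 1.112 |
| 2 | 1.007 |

L = 58900 N

At 1 km, from the table: ρ = 1.112 kg/m³.
Dynamic pressure q = ½ρv² = ½ × 1.112 × 76.8² = 3279 Pa.
L = q·S·CL = 3279 × 13.5 × 1.33 = 58900 N ≈ 58.9 kN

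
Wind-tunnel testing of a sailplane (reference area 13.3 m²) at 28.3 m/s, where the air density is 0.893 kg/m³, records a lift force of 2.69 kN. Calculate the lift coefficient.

From L = ½ρv²S·CL, rearranging gives CL = 2L/(ρv²S).
CL = 2 × 2690 / (0.893 × 28.3² × 13.3) = 0.566

CL = 0.566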